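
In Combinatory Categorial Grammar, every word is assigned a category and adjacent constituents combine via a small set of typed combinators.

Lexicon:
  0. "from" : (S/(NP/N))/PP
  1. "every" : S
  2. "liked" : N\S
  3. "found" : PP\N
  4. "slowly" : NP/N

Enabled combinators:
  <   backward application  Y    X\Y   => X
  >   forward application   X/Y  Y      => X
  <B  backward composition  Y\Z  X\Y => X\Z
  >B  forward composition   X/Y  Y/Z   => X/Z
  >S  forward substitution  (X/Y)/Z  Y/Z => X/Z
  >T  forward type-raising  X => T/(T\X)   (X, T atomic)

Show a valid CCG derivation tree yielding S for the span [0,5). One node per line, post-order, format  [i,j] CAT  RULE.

[0,1] (S/(NP/N))/PP  lex  "from"
[1,2] S  lex  "every"
[1,2] PP/(PP\S)  >T
[2,3] N\S  lex  "liked"
[3,4] PP\N  lex  "found"
[2,4] PP\S  <B  k=3
[1,4] PP  >  k=2
[0,4] S/(NP/N)  >  k=1
[4,5] NP/N  lex  "slowly"
[0,5] S  >  k=4

[0,5] S   >
  [0,4] S/(NP/N)   >
    [0,1] "from" : (S/(NP/N))/PP
    [1,4] PP   >
      [1,2] PP/(PP\S)   >T
        [1,2] "every" : S
      [2,4] PP\S   <B
        [2,3] "liked" : N\S
        [3,4] "found" : PP\N
  [4,5] "slowly" : NP/N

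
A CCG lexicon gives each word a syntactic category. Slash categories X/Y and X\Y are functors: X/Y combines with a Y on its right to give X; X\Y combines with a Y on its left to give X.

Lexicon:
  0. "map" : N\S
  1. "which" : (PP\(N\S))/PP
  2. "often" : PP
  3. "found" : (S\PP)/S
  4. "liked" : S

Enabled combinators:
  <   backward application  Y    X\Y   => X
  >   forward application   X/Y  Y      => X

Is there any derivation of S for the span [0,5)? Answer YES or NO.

[0,5] S   <
  [0,3] PP   <
    [0,1] "map" : N\S
    [1,3] PP\(N\S)   >
      [1,2] "which" : (PP\(N\S))/PP
      [2,3] "often" : PP
  [3,5] S\PP   >
    [3,4] "found" : (S\PP)/S
    [4,5] "liked" : S

YES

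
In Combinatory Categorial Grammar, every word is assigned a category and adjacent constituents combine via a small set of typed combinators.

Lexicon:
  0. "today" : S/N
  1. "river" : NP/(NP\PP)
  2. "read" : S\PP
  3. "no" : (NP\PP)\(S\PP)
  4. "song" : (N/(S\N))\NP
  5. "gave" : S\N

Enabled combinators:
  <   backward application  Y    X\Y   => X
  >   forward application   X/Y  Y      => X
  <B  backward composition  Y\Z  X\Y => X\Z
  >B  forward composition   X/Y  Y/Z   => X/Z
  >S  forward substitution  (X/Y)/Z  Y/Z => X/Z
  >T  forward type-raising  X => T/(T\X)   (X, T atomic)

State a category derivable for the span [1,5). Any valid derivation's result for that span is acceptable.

N/(S\N)

[0,6] S   >
  [0,1] "today" : S/N
  [1,6] N   >
    [1,5] N/(S\N)   <
      [1,4] NP   >
        [1,2] "river" : NP/(NP\PP)
        [2,4] NP\PP   <
          [2,3] "read" : S\PP
          [3,4] "no" : (NP\PP)\(S\PP)
      [4,5] "song" : (N/(S\N))\NP
    [5,6] "gave" : S\N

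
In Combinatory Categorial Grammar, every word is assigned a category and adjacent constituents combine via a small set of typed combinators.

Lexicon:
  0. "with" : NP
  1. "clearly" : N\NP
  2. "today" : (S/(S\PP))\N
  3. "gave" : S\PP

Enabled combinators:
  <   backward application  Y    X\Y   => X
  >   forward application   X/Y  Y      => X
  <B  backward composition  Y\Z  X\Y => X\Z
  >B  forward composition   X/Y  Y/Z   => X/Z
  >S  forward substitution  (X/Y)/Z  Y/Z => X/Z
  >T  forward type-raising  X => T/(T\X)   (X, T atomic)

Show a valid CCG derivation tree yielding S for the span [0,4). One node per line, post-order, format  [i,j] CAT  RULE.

[0,4] S   >
  [0,3] S/(S\PP)   <
    [0,2] N   >
      [0,1] N/(N\NP)   >T
        [0,1] "with" : NP
      [1,2] "clearly" : N\NP
    [2,3] "today" : (S/(S\PP))\N
  [3,4] "gave" : S\PP

[0,1] NP  lex  "with"
[0,1] N/(N\NP)  >T
[1,2] N\NP  lex  "clearly"
[0,2] N  >  k=1
[2,3] (S/(S\PP))\N  lex  "today"
[0,3] S/(S\PP)  <  k=2
[3,4] S\PP  lex  "gave"
[0,4] S  >  k=3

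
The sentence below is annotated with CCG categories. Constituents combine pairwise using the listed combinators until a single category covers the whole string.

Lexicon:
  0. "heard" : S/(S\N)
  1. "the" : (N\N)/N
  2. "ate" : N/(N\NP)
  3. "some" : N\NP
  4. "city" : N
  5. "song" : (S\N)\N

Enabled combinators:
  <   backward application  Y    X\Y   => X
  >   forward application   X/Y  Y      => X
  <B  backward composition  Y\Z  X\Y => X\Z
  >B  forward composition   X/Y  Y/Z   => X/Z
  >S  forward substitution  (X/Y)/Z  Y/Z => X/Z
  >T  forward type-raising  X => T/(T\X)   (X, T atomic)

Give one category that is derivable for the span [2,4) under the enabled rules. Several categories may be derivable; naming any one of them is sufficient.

N

[0,6] S   >
  [0,1] "heard" : S/(S\N)
  [1,6] S\N   <B
    [1,4] N\N   >
      [1,2] "the" : (N\N)/N
      [2,4] N   >
        [2,3] "ate" : N/(N\NP)
        [3,4] "some" : N\NP
    [4,6] S\N   <
      [4,5] "city" : N
      [5,6] "song" : (S\N)\N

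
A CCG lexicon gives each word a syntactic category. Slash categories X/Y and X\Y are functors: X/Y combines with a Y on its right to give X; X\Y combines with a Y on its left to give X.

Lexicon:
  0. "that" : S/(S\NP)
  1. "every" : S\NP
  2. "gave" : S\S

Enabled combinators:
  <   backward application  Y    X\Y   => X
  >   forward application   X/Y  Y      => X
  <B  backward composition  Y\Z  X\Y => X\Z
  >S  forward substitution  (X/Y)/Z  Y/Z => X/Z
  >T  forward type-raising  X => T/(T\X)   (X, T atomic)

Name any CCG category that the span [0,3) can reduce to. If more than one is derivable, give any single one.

S

[0,3] S   >
  [0,1] "that" : S/(S\NP)
  [1,3] S\NP   <B
    [1,2] "every" : S\NP
    [2,3] "gave" : S\S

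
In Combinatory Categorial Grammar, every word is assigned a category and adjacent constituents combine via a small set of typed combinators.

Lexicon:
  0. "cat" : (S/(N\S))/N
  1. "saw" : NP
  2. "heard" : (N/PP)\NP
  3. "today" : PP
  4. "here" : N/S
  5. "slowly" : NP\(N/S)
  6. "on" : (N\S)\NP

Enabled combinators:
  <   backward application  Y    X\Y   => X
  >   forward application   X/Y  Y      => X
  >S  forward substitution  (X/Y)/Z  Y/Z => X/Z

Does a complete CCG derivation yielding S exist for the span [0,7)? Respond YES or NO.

YES

[0,7] S   >
  [0,4] S/(N\S)   >
    [0,1] "cat" : (S/(N\S))/N
    [1,4] N   >
      [1,3] N/PP   <
        [1,2] "saw" : NP
        [2,3] "heard" : (N/PP)\NP
      [3,4] "today" : PP
  [4,7] N\S   <
    [4,6] NP   <
      [4,5] "here" : N/S
      [5,6] "slowly" : NP\(N/S)
    [6,7] "on" : (N\S)\NP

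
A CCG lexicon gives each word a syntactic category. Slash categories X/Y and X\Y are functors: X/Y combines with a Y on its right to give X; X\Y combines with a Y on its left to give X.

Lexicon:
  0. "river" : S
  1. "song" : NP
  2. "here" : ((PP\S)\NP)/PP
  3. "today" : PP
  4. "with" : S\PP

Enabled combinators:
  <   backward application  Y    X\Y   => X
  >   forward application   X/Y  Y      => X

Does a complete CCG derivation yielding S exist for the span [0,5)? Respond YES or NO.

YES

[0,5] S   <
  [0,4] PP   <
    [0,1] "river" : S
    [1,4] PP\S   <
      [1,2] "song" : NP
      [2,4] (PP\S)\NP   >
        [2,3] "here" : ((PP\S)\NP)/PP
        [3,4] "today" : PP
  [4,5] "with" : S\PP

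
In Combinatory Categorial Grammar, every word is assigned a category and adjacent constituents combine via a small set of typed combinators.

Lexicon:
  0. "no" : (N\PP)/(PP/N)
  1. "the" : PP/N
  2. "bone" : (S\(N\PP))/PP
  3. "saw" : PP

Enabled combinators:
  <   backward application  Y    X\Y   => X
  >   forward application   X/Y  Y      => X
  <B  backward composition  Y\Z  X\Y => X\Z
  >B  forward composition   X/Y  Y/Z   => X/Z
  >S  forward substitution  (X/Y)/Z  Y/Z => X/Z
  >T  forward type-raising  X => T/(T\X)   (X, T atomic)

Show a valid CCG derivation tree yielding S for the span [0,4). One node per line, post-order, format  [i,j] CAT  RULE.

[0,4] S   <
  [0,2] N\PP   >
    [0,1] "no" : (N\PP)/(PP/N)
    [1,2] "the" : PP/N
  [2,4] S\(N\PP)   >
    [2,3] "bone" : (S\(N\PP))/PP
    [3,4] "saw" : PP

[0,1] (N\PP)/(PP/N)  lex  "no"
[1,2] PP/N  lex  "the"
[0,2] N\PP  >  k=1
[2,3] (S\(N\PP))/PP  lex  "bone"
[3,4] PP  lex  "saw"
[2,4] S\(N\PP)  >  k=3
[0,4] S  <  k=2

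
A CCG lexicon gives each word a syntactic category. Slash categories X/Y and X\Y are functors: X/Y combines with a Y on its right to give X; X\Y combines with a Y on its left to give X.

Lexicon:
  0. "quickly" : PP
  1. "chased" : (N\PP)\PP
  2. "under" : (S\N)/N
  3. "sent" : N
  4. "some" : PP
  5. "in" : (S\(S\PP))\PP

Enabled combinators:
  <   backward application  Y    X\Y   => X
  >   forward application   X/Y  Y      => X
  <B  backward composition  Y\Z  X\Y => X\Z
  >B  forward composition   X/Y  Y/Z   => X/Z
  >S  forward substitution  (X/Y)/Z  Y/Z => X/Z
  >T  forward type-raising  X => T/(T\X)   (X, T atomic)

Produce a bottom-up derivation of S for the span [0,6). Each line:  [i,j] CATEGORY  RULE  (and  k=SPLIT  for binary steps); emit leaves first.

[0,6] S   <
  [0,4] S\PP   <B
    [0,2] N\PP   <
      [0,1] "quickly" : PP
      [1,2] "chased" : (N\PP)\PP
    [2,4] S\N   >
      [2,3] "under" : (S\N)/N
      [3,4] "sent" : N
  [4,6] S\(S\PP)   <
    [4,5] "some" : PP
    [5,6] "in" : (S\(S\PP))\PP

[0,1] PP  lex  "quickly"
[1,2] (N\PP)\PP  lex  "chased"
[0,2] N\PP  <  k=1
[2,3] (S\N)/N  lex  "under"
[3,4] N  lex  "sent"
[2,4] S\N  >  k=3
[0,4] S\PP  <B  k=2
[4,5] PP  lex  "some"
[5,6] (S\(S\PP))\PP  lex  "in"
[4,6] S\(S\PP)  <  k=5
[0,6] S  <  k=4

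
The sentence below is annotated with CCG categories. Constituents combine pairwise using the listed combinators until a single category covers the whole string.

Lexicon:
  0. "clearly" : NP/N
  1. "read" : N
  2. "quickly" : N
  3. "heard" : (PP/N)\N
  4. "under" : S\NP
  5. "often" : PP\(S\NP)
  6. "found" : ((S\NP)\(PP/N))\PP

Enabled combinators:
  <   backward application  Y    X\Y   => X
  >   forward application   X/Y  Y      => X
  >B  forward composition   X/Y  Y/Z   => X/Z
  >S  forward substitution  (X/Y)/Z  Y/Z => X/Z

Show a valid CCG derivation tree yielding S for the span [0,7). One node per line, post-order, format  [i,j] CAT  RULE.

[0,1] NP/N  lex  "clearly"
[1,2] N  lex  "read"
[0,2] NP  >  k=1
[2,3] N  lex  "quickly"
[3,4] (PP/N)\N  lex  "heard"
[2,4] PP/N  <  k=3
[4,5] S\NP  lex  "under"
[5,6] PP\(S\NP)  lex  "often"
[4,6] PP  <  k=5
[6,7] ((S\NP)\(PP/N))\PP  lex  "found"
[4,7] (S\NP)\(PP/N)  <  k=6
[2,7] S\NP  <  k=4
[0,7] S  <  k=2

[0,7] S   <
  [0,2] NP   >
    [0,1] "clearly" : NP/N
    [1,2] "read" : N
  [2,7] S\NP   <
    [2,4] PP/N   <
      [2,3] "quickly" : N
      [3,4] "heard" : (PP/N)\N
    [4,7] (S\NP)\(PP/N)   <
      [4,6] PP   <
        [4,5] "under" : S\NP
        [5,6] "often" : PP\(S\NP)
      [6,7] "found" : ((S\NP)\(PP/N))\PP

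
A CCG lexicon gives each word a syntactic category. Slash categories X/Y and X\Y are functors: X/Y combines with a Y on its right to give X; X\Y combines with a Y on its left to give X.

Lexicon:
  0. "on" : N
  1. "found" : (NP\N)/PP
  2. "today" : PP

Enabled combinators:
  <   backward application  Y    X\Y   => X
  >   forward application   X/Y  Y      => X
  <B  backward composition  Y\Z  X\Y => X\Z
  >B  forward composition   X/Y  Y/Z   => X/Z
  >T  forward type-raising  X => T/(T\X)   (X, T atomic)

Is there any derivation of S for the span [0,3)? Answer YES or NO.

NO

N (NP\N)/PP PP
CKY chart[0,3] = {N/(N\NP), NP, NP/(NP\NP), NP/(PP\PP), PP/(PP\NP), S/(S\NP)}; S ∉ chart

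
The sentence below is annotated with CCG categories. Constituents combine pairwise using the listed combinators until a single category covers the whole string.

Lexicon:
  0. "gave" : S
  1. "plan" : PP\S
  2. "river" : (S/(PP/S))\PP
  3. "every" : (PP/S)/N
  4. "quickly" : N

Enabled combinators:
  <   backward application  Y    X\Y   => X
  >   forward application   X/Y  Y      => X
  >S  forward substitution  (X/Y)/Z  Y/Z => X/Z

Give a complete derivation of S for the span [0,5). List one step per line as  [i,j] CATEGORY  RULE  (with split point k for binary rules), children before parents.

[0,1] S  lex  "gave"
[1,2] PP\S  lex  "plan"
[0,2] PP  <  k=1
[2,3] (S/(PP/S))\PP  lex  "river"
[0,3] S/(PP/S)  <  k=2
[3,4] (PP/S)/N  lex  "every"
[4,5] N  lex  "quickly"
[3,5] PP/S  >  k=4
[0,5] S  >  k=3

[0,5] S   >
  [0,3] S/(PP/S)   <
    [0,2] PP   <
      [0,1] "gave" : S
      [1,2] "plan" : PP\S
    [2,3] "river" : (S/(PP/S))\PP
  [3,5] PP/S   >
    [3,4] "every" : (PP/S)/N
    [4,5] "quickly" : N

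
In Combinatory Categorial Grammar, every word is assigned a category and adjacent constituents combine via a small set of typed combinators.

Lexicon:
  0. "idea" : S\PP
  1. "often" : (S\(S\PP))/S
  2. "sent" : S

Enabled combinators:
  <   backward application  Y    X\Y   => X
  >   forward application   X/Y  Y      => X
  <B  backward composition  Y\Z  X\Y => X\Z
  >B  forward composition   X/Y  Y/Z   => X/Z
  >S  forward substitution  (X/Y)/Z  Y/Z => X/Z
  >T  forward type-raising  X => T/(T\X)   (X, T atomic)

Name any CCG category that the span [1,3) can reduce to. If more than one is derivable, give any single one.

S\(S\PP)

[0,3] S   <
  [0,1] "idea" : S\PP
  [1,3] S\(S\PP)   >
    [1,2] "often" : (S\(S\PP))/S
    [2,3] "sent" : S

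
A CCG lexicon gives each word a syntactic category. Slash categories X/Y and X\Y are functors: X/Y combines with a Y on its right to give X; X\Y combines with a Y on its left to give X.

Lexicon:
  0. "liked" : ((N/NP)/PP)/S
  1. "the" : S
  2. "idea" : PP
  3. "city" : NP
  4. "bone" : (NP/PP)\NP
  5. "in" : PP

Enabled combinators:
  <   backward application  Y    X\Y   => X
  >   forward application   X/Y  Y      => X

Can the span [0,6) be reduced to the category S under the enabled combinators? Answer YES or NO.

((N/NP)/PP)/S S PP NP (NP/PP)\NP PP
CKY chart[0,6] = {N}; S ∉ chart

NO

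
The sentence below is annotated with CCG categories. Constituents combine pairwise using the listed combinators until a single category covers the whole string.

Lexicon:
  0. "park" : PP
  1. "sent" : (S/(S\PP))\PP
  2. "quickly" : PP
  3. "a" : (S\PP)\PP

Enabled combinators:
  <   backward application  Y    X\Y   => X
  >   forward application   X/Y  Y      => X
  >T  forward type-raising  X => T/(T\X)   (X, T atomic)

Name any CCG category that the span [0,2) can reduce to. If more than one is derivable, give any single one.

[0,4] S   >
  [0,2] S/(S\PP)   <
    [0,1] "park" : PP
    [1,2] "sent" : (S/(S\PP))\PP
  [2,4] S\PP   <
    [2,3] "quickly" : PP
    [3,4] "a" : (S\PP)\PP

S/(S\PP)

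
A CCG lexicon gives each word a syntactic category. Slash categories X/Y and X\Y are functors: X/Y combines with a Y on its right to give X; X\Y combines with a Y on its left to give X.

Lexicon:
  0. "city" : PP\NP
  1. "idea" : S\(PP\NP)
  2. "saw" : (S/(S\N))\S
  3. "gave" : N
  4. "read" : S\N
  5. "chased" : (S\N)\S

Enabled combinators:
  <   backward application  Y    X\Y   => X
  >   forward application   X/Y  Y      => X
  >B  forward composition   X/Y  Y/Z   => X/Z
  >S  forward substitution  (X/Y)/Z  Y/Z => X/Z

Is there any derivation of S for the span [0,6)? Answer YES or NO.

[0,6] S   >
  [0,3] S/(S\N)   <
    [0,2] S   <
      [0,1] "city" : PP\NP
      [1,2] "idea" : S\(PP\NP)
    [2,3] "saw" : (S/(S\N))\S
  [3,6] S\N   <
    [3,5] S   <
      [3,4] "gave" : N
      [4,5] "read" : S\N
    [5,6] "chased" : (S\N)\S

YES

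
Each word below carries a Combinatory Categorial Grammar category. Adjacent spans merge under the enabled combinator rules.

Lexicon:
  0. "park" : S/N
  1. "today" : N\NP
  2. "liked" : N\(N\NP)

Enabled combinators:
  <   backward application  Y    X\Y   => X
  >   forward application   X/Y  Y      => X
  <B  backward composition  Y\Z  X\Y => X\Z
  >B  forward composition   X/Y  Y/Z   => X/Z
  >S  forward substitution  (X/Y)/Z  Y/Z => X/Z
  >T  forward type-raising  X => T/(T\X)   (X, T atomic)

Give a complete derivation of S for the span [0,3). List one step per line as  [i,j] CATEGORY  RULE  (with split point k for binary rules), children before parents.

[0,3] S   >
  [0,1] "park" : S/N
  [1,3] N   <
    [1,2] "today" : N\NP
    [2,3] "liked" : N\(N\NP)

[0,1] S/N  lex  "park"
[1,2] N\NP  lex  "today"
[2,3] N\(N\NP)  lex  "liked"
[1,3] N  <  k=2
[0,3] S  >  k=1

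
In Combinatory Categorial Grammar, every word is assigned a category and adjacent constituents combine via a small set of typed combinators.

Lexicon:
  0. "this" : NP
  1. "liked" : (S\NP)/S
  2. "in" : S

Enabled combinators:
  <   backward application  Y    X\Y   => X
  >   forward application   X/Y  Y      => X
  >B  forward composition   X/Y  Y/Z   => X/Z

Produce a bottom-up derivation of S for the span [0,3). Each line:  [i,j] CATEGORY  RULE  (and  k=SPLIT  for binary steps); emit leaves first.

[0,3] S   <
  [0,1] "this" : NP
  [1,3] S\NP   >
    [1,2] "liked" : (S\NP)/S
    [2,3] "in" : S

[0,1] NP  lex  "this"
[1,2] (S\NP)/S  lex  "liked"
[2,3] S  lex  "in"
[1,3] S\NP  >  k=2
[0,3] S  <  k=1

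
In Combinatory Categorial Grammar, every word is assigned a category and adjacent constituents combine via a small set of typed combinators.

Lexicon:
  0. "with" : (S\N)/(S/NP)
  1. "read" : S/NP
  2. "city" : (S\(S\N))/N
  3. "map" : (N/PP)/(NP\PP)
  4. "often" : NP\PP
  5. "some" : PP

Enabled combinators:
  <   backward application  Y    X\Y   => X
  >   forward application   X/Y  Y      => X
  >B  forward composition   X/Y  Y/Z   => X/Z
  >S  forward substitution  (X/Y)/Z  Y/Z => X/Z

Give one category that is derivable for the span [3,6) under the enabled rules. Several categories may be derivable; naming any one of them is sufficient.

N

[0,6] S   <
  [0,2] S\N   >
    [0,1] "with" : (S\N)/(S/NP)
    [1,2] "read" : S/NP
  [2,6] S\(S\N)   >
    [2,3] "city" : (S\(S\N))/N
    [3,6] N   >
      [3,5] N/PP   >
        [3,4] "map" : (N/PP)/(NP\PP)
        [4,5] "often" : NP\PP
      [5,6] "some" : PP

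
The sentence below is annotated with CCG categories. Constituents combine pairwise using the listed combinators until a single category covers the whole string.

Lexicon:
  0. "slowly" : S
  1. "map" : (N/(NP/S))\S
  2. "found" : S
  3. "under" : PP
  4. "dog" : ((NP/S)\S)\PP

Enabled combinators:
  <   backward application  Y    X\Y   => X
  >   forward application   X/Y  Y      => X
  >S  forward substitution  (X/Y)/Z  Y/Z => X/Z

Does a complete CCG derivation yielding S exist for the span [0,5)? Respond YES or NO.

NO

S (N/(NP/S))\S S PP ((NP/S)\S)\PP
CKY chart[0,5] = {N}; S ∉ chart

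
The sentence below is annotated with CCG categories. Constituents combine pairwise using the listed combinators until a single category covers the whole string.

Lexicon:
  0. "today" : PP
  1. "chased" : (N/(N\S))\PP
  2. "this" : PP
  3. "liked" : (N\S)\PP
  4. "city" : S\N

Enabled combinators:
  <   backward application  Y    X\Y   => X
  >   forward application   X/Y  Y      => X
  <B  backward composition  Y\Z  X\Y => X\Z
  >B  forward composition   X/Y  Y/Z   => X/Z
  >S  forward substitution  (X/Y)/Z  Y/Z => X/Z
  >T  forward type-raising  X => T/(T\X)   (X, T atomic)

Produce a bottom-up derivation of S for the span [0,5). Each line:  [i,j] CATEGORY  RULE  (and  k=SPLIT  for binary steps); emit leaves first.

[0,1] PP  lex  "today"
[1,2] (N/(N\S))\PP  lex  "chased"
[0,2] N/(N\S)  <  k=1
[2,3] PP  lex  "this"
[3,4] (N\S)\PP  lex  "liked"
[2,4] N\S  <  k=3
[0,4] N  >  k=2
[4,5] S\N  lex  "city"
[0,5] S  <  k=4

[0,5] S   <
  [0,4] N   >
    [0,2] N/(N\S)   <
      [0,1] "today" : PP
      [1,2] "chased" : (N/(N\S))\PP
    [2,4] N\S   <
      [2,3] "this" : PP
      [3,4] "liked" : (N\S)\PP
  [4,5] "city" : S\N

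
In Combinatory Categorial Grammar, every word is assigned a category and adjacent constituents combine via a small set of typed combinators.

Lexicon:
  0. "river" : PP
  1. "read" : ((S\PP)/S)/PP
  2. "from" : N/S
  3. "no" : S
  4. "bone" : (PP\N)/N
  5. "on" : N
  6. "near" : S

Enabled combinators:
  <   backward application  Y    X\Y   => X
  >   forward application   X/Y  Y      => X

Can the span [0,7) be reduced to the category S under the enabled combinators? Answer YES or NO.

YES

[0,7] S   <
  [0,1] "river" : PP
  [1,7] S\PP   >
    [1,6] (S\PP)/S   >
      [1,2] "read" : ((S\PP)/S)/PP
      [2,6] PP   <
        [2,4] N   >
          [2,3] "from" : N/S
          [3,4] "no" : S
        [4,6] PP\N   >
          [4,5] "bone" : (PP\N)/N
          [5,6] "on" : N
    [6,7] "near" : S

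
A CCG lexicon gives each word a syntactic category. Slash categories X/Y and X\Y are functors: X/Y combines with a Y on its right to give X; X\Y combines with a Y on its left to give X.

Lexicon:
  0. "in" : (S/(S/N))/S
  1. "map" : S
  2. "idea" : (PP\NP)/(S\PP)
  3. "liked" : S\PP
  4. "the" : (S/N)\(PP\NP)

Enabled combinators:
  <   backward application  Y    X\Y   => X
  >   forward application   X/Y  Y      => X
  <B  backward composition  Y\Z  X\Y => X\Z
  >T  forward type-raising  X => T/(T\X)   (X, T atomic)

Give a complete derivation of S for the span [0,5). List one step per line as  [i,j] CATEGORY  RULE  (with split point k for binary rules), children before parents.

[0,1] (S/(S/N))/S  lex  "in"
[1,2] S  lex  "map"
[0,2] S/(S/N)  >  k=1
[2,3] (PP\NP)/(S\PP)  lex  "idea"
[3,4] S\PP  lex  "liked"
[2,4] PP\NP  >  k=3
[4,5] (S/N)\(PP\NP)  lex  "the"
[2,5] S/N  <  k=4
[0,5] S  >  k=2

[0,5] S   >
  [0,2] S/(S/N)   >
    [0,1] "in" : (S/(S/N))/S
    [1,2] "map" : S
  [2,5] S/N   <
    [2,4] PP\NP   >
      [2,3] "idea" : (PP\NP)/(S\PP)
      [3,4] "liked" : S\PP
    [4,5] "the" : (S/N)\(PP\NP)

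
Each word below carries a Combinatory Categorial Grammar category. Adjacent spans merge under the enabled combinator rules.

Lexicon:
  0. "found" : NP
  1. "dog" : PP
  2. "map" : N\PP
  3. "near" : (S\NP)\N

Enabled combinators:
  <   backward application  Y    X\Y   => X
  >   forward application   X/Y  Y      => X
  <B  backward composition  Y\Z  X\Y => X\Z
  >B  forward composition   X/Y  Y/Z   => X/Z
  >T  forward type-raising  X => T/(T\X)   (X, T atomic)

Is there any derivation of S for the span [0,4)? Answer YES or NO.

[0,4] S   >
  [0,1] S/(S\NP)   >T
    [0,1] "found" : NP
  [1,4] S\NP   <
    [1,3] N   <
      [1,2] "dog" : PP
      [2,3] "map" : N\PP
    [3,4] "near" : (S\NP)\N

YES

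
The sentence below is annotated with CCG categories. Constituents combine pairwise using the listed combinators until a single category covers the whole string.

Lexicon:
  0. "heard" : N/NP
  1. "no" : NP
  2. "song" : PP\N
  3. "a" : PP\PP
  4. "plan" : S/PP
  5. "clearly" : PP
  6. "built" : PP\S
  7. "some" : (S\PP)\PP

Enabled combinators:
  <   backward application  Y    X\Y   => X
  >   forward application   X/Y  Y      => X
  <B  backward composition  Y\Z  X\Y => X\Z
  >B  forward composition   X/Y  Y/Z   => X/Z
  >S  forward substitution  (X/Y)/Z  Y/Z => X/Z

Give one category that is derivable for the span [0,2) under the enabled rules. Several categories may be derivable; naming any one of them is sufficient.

[0,8] S   <
  [0,4] PP   <
    [0,2] N   >
      [0,1] "heard" : N/NP
      [1,2] "no" : NP
    [2,4] PP\N   <B
      [2,3] "song" : PP\N
      [3,4] "a" : PP\PP
  [4,8] S\PP   <
    [4,7] PP   <
      [4,6] S   >
        [4,5] "plan" : S/PP
        [5,6] "clearly" : PP
      [6,7] "built" : PP\S
    [7,8] "some" : (S\PP)\PP

N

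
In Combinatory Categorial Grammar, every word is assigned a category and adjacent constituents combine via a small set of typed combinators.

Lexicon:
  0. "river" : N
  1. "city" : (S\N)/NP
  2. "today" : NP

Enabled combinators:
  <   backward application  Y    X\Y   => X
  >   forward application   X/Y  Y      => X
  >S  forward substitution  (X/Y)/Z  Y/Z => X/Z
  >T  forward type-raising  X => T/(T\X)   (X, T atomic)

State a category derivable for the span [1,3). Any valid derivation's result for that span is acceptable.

[0,3] S   >
  [0,1] S/(S\N)   >T
    [0,1] "river" : N
  [1,3] S\N   >
    [1,2] "city" : (S\N)/NP
    [2,3] "today" : NP

S\N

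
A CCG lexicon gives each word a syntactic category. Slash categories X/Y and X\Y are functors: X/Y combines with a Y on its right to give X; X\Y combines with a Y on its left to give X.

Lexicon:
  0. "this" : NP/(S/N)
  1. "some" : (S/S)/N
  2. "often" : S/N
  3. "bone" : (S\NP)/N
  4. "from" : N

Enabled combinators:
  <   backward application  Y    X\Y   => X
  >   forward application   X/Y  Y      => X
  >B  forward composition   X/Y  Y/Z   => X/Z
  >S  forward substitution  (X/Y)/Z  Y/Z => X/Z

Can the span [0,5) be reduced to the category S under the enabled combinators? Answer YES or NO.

YES

[0,5] S   <
  [0,3] NP   >
    [0,1] "this" : NP/(S/N)
    [1,3] S/N   >S
      [1,2] "some" : (S/S)/N
      [2,3] "often" : S/N
  [3,5] S\NP   >
    [3,4] "bone" : (S\NP)/N
    [4,5] "from" : N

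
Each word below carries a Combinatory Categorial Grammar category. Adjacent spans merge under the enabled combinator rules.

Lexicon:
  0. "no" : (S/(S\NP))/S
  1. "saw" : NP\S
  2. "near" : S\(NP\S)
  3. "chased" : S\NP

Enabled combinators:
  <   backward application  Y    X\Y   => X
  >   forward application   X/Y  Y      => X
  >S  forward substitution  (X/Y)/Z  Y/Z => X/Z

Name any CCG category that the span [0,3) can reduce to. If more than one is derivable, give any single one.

[0,4] S   >
  [0,3] S/(S\NP)   >
    [0,1] "no" : (S/(S\NP))/S
    [1,3] S   <
      [1,2] "saw" : NP\S
      [2,3] "near" : S\(NP\S)
  [3,4] "chased" : S\NP

S/(S\NP)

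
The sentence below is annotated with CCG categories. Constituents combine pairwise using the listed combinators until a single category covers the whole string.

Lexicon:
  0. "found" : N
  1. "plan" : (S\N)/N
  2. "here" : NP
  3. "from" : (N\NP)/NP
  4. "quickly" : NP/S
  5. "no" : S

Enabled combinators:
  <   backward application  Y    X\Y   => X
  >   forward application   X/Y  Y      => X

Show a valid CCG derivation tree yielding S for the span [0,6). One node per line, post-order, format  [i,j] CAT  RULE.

[0,1] N  lex  "found"
[1,2] (S\N)/N  lex  "plan"
[2,3] NP  lex  "here"
[3,4] (N\NP)/NP  lex  "from"
[4,5] NP/S  lex  "quickly"
[5,6] S  lex  "no"
[4,6] NP  >  k=5
[3,6] N\NP  >  k=4
[2,6] N  <  k=3
[1,6] S\N  >  k=2
[0,6] S  <  k=1

[0,6] S   <
  [0,1] "found" : N
  [1,6] S\N   >
    [1,2] "plan" : (S\N)/N
    [2,6] N   <
      [2,3] "here" : NP
      [3,6] N\NP   >
        [3,4] "from" : (N\NP)/NP
        [4,6] NP   >
          [4,5] "quickly" : NP/S
          [5,6] "no" : S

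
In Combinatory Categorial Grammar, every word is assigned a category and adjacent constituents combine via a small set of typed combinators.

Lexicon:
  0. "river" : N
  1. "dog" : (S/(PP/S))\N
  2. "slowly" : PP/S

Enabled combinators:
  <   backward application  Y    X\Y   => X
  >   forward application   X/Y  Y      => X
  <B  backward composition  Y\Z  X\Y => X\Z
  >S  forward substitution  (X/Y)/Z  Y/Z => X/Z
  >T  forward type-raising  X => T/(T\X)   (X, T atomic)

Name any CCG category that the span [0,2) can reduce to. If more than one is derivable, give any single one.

S/(PP/S)

[0,3] S   >
  [0,2] S/(PP/S)   <
    [0,1] "river" : N
    [1,2] "dog" : (S/(PP/S))\N
  [2,3] "slowly" : PP/S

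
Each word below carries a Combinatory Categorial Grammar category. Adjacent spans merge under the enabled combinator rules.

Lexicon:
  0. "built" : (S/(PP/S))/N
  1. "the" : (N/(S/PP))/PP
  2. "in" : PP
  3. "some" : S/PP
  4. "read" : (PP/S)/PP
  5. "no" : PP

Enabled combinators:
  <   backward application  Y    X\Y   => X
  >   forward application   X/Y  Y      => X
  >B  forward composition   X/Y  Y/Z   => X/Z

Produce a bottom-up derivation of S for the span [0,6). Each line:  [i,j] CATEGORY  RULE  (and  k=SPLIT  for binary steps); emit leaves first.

[0,1] (S/(PP/S))/N  lex  "built"
[1,2] (N/(S/PP))/PP  lex  "the"
[2,3] PP  lex  "in"
[1,3] N/(S/PP)  >  k=2
[3,4] S/PP  lex  "some"
[1,4] N  >  k=3
[0,4] S/(PP/S)  >  k=1
[4,5] (PP/S)/PP  lex  "read"
[5,6] PP  lex  "no"
[4,6] PP/S  >  k=5
[0,6] S  >  k=4

[0,6] S   >
  [0,4] S/(PP/S)   >
    [0,1] "built" : (S/(PP/S))/N
    [1,4] N   >
      [1,3] N/(S/PP)   >
        [1,2] "the" : (N/(S/PP))/PP
        [2,3] "in" : PP
      [3,4] "some" : S/PP
  [4,6] PP/S   >
    [4,5] "read" : (PP/S)/PP
    [5,6] "no" : PP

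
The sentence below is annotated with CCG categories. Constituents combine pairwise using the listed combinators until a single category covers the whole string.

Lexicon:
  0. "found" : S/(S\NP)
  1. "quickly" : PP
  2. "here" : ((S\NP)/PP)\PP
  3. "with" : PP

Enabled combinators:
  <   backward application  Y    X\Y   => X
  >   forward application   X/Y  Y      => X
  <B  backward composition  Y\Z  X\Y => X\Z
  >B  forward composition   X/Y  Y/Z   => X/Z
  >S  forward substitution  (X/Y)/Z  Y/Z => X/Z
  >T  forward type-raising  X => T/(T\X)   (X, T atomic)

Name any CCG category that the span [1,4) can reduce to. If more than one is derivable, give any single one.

S\NP

[0,4] S   >
  [0,1] "found" : S/(S\NP)
  [1,4] S\NP   >
    [1,3] (S\NP)/PP   <
      [1,2] "quickly" : PP
      [2,3] "here" : ((S\NP)/PP)\PP
    [3,4] "with" : PP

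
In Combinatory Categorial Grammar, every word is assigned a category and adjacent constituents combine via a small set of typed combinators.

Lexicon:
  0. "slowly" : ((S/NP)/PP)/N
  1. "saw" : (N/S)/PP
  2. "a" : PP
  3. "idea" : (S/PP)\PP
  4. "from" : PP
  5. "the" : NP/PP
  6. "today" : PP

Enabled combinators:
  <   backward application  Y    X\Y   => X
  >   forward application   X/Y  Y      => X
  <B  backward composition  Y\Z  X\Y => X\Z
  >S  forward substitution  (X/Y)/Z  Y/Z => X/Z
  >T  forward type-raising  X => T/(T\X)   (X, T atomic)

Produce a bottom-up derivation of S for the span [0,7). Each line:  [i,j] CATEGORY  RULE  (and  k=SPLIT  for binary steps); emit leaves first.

[0,7] S   >
  [0,6] S/PP   >S
    [0,5] (S/NP)/PP   >
      [0,1] "slowly" : ((S/NP)/PP)/N
      [1,5] N   >
        [1,4] N/PP   >S
          [1,2] "saw" : (N/S)/PP
          [2,4] S/PP   <
            [2,3] "a" : PP
            [3,4] "idea" : (S/PP)\PP
        [4,5] "from" : PP
    [5,6] "the" : NP/PP
  [6,7] "today" : PP

[0,1] ((S/NP)/PP)/N  lex  "slowly"
[1,2] (N/S)/PP  lex  "saw"
[2,3] PP  lex  "a"
[3,4] (S/PP)\PP  lex  "idea"
[2,4] S/PP  <  k=3
[1,4] N/PP  >S  k=2
[4,5] PP  lex  "from"
[1,5] N  >  k=4
[0,5] (S/NP)/PP  >  k=1
[5,6] NP/PP  lex  "the"
[0,6] S/PP  >S  k=5
[6,7] PP  lex  "today"
[0,7] S  >  k=6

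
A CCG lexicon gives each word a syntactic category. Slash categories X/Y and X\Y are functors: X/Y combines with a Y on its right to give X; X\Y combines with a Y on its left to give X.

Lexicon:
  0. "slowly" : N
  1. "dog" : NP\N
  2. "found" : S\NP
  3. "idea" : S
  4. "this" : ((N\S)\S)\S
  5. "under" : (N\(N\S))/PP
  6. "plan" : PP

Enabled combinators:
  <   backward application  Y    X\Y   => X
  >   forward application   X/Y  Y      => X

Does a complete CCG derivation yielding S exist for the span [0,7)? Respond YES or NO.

N NP\N S\NP S ((N\S)\S)\S (N\(N\S))/PP PP
CKY chart[0,7] = {N}; S ∉ chart

NO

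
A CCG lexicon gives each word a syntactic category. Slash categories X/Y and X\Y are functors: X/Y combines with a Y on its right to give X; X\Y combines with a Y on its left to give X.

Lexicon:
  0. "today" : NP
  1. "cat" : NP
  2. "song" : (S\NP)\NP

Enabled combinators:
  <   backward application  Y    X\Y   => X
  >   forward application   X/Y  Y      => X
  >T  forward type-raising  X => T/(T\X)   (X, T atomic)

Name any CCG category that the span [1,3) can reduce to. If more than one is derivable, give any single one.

[0,3] S   <
  [0,1] "today" : NP
  [1,3] S\NP   <
    [1,2] "cat" : NP
    [2,3] "song" : (S\NP)\NP

S\NP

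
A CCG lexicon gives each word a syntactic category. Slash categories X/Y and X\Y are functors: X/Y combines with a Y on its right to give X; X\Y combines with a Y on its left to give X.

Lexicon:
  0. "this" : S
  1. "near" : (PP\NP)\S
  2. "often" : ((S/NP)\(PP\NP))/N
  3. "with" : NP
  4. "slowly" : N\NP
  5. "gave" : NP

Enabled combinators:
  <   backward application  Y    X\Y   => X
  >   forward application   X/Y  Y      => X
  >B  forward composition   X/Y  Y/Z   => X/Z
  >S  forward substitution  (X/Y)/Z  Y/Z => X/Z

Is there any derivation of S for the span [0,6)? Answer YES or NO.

YES

[0,6] S   >
  [0,5] S/NP   <
    [0,2] PP\NP   <
      [0,1] "this" : S
      [1,2] "near" : (PP\NP)\S
    [2,5] (S/NP)\(PP\NP)   >
      [2,3] "often" : ((S/NP)\(PP\NP))/N
      [3,5] N   <
        [3,4] "with" : NP
        [4,5] "slowly" : N\NP
  [5,6] "gave" : NP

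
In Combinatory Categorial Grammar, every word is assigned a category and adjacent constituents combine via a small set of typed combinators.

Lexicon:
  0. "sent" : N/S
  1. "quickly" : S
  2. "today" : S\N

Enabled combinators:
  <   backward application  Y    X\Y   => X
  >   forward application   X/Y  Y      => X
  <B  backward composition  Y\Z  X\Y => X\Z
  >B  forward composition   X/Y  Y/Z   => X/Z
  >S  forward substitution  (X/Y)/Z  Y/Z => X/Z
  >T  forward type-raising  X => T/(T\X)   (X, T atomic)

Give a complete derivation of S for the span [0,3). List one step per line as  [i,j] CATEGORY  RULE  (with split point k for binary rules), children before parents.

[0,3] S   <
  [0,2] N   >
    [0,1] "sent" : N/S
    [1,2] "quickly" : S
  [2,3] "today" : S\N

[0,1] N/S  lex  "sent"
[1,2] S  lex  "quickly"
[0,2] N  >  k=1
[2,3] S\N  lex  "today"
[0,3] S  <  k=2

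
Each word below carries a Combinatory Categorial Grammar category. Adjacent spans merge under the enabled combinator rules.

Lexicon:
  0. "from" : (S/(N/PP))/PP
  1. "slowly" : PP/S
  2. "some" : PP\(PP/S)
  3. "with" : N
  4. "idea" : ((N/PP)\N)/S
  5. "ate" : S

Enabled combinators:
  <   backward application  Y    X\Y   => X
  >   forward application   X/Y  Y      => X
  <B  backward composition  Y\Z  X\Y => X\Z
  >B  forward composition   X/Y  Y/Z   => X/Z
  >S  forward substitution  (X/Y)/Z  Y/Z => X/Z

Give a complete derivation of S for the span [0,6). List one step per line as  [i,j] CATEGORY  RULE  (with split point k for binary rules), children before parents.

[0,1] (S/(N/PP))/PP  lex  "from"
[1,2] PP/S  lex  "slowly"
[2,3] PP\(PP/S)  lex  "some"
[1,3] PP  <  k=2
[0,3] S/(N/PP)  >  k=1
[3,4] N  lex  "with"
[4,5] ((N/PP)\N)/S  lex  "idea"
[5,6] S  lex  "ate"
[4,6] (N/PP)\N  >  k=5
[3,6] N/PP  <  k=4
[0,6] S  >  k=3

[0,6] S   >
  [0,3] S/(N/PP)   >
    [0,1] "from" : (S/(N/PP))/PP
    [1,3] PP   <
      [1,2] "slowly" : PP/S
      [2,3] "some" : PP\(PP/S)
  [3,6] N/PP   <
    [3,4] "with" : N
    [4,6] (N/PP)\N   >
      [4,5] "idea" : ((N/PP)\N)/S
      [5,6] "ate" : S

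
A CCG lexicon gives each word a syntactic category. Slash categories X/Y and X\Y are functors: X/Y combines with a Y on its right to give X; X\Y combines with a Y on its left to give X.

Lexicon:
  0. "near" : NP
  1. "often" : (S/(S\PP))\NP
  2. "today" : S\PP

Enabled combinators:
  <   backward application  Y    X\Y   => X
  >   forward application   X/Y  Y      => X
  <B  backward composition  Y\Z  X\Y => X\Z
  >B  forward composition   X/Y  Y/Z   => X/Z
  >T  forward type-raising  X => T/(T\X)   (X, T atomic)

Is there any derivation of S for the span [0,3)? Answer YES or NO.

[0,3] S   >
  [0,2] S/(S\PP)   <
    [0,1] "near" : NP
    [1,2] "often" : (S/(S\PP))\NP
  [2,3] "today" : S\PP

YES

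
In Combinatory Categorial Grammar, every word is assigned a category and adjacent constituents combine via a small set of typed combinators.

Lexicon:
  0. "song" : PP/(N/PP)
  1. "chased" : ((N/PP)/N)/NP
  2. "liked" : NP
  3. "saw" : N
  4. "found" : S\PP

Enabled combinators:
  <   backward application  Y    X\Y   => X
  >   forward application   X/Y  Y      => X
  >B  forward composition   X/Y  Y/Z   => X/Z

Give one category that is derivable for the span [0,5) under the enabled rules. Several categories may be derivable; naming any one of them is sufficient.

[0,5] S   <
  [0,4] PP   >
    [0,3] PP/N   >B
      [0,1] "song" : PP/(N/PP)
      [1,3] (N/PP)/N   >
        [1,2] "chased" : ((N/PP)/N)/NP
        [2,3] "liked" : NP
    [3,4] "saw" : N
  [4,5] "found" : S\PP

S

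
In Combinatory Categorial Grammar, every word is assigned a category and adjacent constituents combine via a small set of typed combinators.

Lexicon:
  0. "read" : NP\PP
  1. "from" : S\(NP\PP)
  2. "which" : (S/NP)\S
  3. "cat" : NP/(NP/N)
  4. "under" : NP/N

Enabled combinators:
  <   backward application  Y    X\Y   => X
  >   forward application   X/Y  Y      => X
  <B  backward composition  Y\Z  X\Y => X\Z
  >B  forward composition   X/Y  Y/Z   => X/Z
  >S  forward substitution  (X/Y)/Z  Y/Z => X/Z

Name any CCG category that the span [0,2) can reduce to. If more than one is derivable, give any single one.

S

[0,5] S   >
  [0,3] S/NP   <
    [0,2] S   <
      [0,1] "read" : NP\PP
      [1,2] "from" : S\(NP\PP)
    [2,3] "which" : (S/NP)\S
  [3,5] NP   >
    [3,4] "cat" : NP/(NP/N)
    [4,5] "under" : NP/N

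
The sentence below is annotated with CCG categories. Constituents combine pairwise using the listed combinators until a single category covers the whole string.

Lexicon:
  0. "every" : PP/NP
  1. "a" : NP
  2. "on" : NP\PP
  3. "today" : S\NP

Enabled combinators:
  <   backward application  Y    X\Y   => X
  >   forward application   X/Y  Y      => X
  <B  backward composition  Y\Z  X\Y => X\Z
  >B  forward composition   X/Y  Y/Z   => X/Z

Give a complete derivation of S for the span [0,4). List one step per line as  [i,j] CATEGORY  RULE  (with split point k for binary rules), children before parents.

[0,1] PP/NP  lex  "every"
[1,2] NP  lex  "a"
[0,2] PP  >  k=1
[2,3] NP\PP  lex  "on"
[0,3] NP  <  k=2
[3,4] S\NP  lex  "today"
[0,4] S  <  k=3

[0,4] S   <
  [0,3] NP   <
    [0,2] PP   >
      [0,1] "every" : PP/NP
      [1,2] "a" : NP
    [2,3] "on" : NP\PP
  [3,4] "today" : S\NP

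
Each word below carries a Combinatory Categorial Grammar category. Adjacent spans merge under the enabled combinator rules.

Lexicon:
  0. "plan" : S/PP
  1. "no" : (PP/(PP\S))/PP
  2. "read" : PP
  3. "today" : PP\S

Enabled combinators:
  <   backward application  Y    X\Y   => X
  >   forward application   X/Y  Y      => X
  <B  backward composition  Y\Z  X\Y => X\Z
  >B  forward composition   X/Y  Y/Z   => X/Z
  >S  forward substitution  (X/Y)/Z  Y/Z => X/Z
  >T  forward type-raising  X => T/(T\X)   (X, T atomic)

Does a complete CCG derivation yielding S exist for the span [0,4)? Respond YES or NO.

[0,4] S   >
  [0,1] "plan" : S/PP
  [1,4] PP   >
    [1,3] PP/(PP\S)   >
      [1,2] "no" : (PP/(PP\S))/PP
      [2,3] "read" : PP
    [3,4] "today" : PP\S

YES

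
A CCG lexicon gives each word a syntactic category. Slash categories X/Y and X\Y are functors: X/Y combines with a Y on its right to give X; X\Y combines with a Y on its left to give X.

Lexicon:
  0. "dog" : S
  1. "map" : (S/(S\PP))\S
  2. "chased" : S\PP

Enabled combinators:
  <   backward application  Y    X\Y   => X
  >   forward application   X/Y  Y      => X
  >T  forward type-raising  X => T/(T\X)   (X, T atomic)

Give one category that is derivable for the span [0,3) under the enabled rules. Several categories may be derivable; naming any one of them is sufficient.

S

[0,3] S   >
  [0,2] S/(S\PP)   <
    [0,1] "dog" : S
    [1,2] "map" : (S/(S\PP))\S
  [2,3] "chased" : S\PP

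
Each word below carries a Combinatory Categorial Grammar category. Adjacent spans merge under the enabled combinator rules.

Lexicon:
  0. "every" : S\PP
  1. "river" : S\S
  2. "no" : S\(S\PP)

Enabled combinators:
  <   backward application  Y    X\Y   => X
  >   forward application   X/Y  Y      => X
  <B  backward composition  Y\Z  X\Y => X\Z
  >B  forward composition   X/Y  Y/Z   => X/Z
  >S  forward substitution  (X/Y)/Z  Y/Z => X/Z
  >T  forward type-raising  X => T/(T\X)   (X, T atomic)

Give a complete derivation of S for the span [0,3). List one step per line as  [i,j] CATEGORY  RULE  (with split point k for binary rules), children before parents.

[0,3] S   <
  [0,2] S\PP   <B
    [0,1] "every" : S\PP
    [1,2] "river" : S\S
  [2,3] "no" : S\(S\PP)

[0,1] S\PP  lex  "every"
[1,2] S\S  lex  "river"
[0,2] S\PP  <B  k=1
[2,3] S\(S\PP)  lex  "no"
[0,3] S  <  k=2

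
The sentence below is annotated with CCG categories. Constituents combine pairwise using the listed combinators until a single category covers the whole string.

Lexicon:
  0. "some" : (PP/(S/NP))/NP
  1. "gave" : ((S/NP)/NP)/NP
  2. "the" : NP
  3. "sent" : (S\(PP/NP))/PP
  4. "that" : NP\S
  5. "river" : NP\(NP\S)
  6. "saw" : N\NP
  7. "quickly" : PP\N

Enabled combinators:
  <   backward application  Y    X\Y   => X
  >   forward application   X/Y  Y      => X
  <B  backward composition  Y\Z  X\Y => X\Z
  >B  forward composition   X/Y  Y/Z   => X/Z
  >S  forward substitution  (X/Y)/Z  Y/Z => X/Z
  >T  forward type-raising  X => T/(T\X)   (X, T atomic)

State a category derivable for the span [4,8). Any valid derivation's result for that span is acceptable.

[0,8] S   <
  [0,3] PP/NP   >S
    [0,1] "some" : (PP/(S/NP))/NP
    [1,3] (S/NP)/NP   >
      [1,2] "gave" : ((S/NP)/NP)/NP
      [2,3] "the" : NP
  [3,8] S\(PP/NP)   >
    [3,4] "sent" : (S\(PP/NP))/PP
    [4,8] PP   <
      [4,7] N   <
        [4,6] NP   <
          [4,5] "that" : NP\S
          [5,6] "river" : NP\(NP\S)
        [6,7] "saw" : N\NP
      [7,8] "quickly" : PP\N

PP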